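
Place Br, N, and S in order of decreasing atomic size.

Br, S, N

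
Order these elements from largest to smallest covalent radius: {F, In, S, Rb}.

Rb > In > S > F

F is in period 2, group 17; S is in period 3, group 16; Rb is in period 5, group 1; In is in period 5, group 13.
Atomic radius shrinks across a period as nuclear charge pulls the same shell inward, and grows down a group as new shells are added.
These span different periods and groups, so the two trends combine.
S > F: both effects reinforce here, so S is clearly the larger of the two.
In > S: relative to S, both the across-period and down-group shifts push In's atomic radius up.
Rb > In: both are in period 5; the period trend gives Rb the larger value.
For reference (pm): F 64, S 103, Rb 210, In 142.
So from largest to smallest: Rb > In > S > F.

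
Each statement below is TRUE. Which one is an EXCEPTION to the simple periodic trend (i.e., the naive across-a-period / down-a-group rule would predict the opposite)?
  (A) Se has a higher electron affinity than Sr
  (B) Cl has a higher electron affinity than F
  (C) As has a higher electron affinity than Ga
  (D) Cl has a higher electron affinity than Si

(B)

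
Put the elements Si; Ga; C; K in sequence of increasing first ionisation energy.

C is in period 2, group 14; Si is in period 3, group 14; K is in period 4, group 1; Ga is in period 4, group 13.
IE₁ increases left→right with effective nuclear charge and decreases top→bottom as the valence shell moves farther out.
Here both period and group differ, so the two effects have to be weighed against each other.
Ga > K: Ga lies to the right of K in period 4, so the across-period effect alone puts Ga higher.
Si > Ga: both effects reinforce here, so Si is clearly the higher of the two.
C > Si: C sits above Si in group 14, so the down-group effect alone puts C higher.
Tabulated first ionization energy (kJ/mol): C 1086, Si 786, K 419, Ga 579.
So from lowest to highest: K < Ga < Si < C.

K < Ga < Si < C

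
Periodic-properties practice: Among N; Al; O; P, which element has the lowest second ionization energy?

Al

After 1 electron has been removed, what remains? N⁺ still has 4 valence electrons; Al⁺ still has 2 valence electrons; O⁺ still has 5 valence electrons; P⁺ still has 4 valence electrons.
All are still removing valence electrons, so compare the +1 ions as you would atoms: IE_2 generally rises across a period (higher Z_eff) and falls down a group (larger shell), subject to the usual subshell exceptions.
Valence configurations: N⁺ [He]2s²2p², Al⁺ [Ne]3s², O⁺ [He]2s²2p³, P⁺ [Ne]3s²3p².
Tabulated IE_2 (kJ/mol): N 2856, Al 1817, O 3388, P 1907.
So the second ionization energies run Al < P < N < O.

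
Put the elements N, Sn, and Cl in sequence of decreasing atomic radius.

Sn > Cl > N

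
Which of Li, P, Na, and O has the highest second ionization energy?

Li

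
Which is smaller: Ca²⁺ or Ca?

Ca²⁺

Forming Ca²⁺ removes 2 electrons from Ca. Fewer electrons for the same nuclear charge means less shielding and a higher Z_eff on the remaining electrons, and for main-group metals the entire outer shell is lost.
A cation is smaller than its parent atom: Ca²⁺ < Ca.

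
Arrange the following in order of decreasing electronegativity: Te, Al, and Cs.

Te > Al > Cs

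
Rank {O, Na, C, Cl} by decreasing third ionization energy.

After 2 electrons have been removed, what remains? O²⁺ still has 4 valence electrons; Na²⁺ is already 1 electron into the core; C²⁺ still has 2 valence electrons; Cl²⁺ still has 5 valence electrons.
Core electrons are held far more tightly than valence electrons, so Na tops the IE_3 order.
Valence configurations: O²⁺ [He]2s²2p², C²⁺ [He]2s², Cl²⁺ [Ne]3s²3p³.
The numbers (kJ/mol): O 5300, Na 6910, C 4620, Cl 3822.
Putting it together, IE_3: Cl < C < O < Na.

Na, O, C, Cl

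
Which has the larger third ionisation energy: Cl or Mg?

Mg

IE_3 is the cost of taking one more electron from the +2 cation: Cl²⁺ still has 5 valence electrons; Mg²⁺ is the bare [Ne] core.
Core electrons are held far more tightly than valence electrons, so Mg tops the IE_3 order.
Approximate IE_3 values (kJ/mol): Cl 3822, Mg 7733.
Overall IE_3 order: Cl < Mg.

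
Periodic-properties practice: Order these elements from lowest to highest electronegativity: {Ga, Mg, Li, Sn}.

Li is in period 2, group 1; Mg is in period 3, group 2; Ga is in period 4, group 13; Sn is in period 5, group 14.
Atoms toward the upper right of the periodic table pull bonding electrons most strongly.
These sit on a diagonal, where the across-period and down-group effects partly cancel.
Mg > Li: period and group pull opposite ways; the across-period shift dominates (1.31 vs 0.98).
Ga > Mg: period and group pull opposite ways; the across-period shift dominates (1.81 vs 1.31).
Sn > Ga: the two effects oppose for this pair; the across-period effect wins (1.96 vs 1.81).
Approximate values (Pauling): Li 0.98, Mg 1.31, Ga 1.81, Sn 1.96.
So from lowest to highest: Li < Mg < Ga < Sn.

Li < Mg < Ga < Sn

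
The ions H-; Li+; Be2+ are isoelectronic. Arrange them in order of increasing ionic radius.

All of these have 2 electrons, so size is governed by nuclear charge alone: the more protons, the stronger the pull on the same electron cloud, and the smaller the ion.
Nuclear charges: Be2+ (Z=4), Li+ (Z=3), H- (Z=1).
Smallest to largest: Be2+ < Li+ < H-.

Be2+ < Li+ < H-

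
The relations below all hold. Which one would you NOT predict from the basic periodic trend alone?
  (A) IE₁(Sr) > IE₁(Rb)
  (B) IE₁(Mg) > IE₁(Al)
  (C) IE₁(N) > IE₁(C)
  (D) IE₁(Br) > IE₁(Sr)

(B)

The general trend: first ionisation energy increases across a period and decreases down a group.
(A) Sr (period 5, group 2) vs Rb (period 5, group 1): the stated order agrees with the simple trend.
(B) Mg (period 3, group 2) vs Al (period 3, group 13): the stated order contradicts the simple trend.
(C) N (period 2, group 15) vs C (period 2, group 14): the stated order agrees with the simple trend.
(D) Br (period 4, group 17) vs Sr (period 5, group 2): the stated order agrees with the simple trend.
The exception is (B): Al's single 3p electron is easier to remove than one from Mg's filled 3s².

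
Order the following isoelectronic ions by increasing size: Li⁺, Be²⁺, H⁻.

All of these have 2 electrons, so size is governed by nuclear charge alone: the more protons, the stronger the pull on the same electron cloud, and the smaller the ion.
Nuclear charges: Be²⁺ (Z=4), Li⁺ (Z=3), H⁻ (Z=1).
Smallest to largest: Be²⁺ < Li⁺ < H⁻.

Be²⁺ < Li⁺ < H⁻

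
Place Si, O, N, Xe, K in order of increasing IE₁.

N is in period 2, group 15; O is in period 2, group 16; Si is in period 3, group 14; K is in period 4, group 1; Xe is in period 5, group 18.
Removing the outermost electron gets harder across a period and easier down a group.
Here both period and group differ, so the two effects have to be weighed against each other.
Si > K: both effects reinforce here, so Si is clearly the higher of the two.
Xe > Si: the two effects oppose for this pair; the across-period effect wins (1170 vs 786 kJ/mol).
O > Xe: the two effects oppose for this pair; the down-group effect wins (1314 vs 1170 kJ/mol).
N > O: this pair runs against the simple trend — see the exception note.
Note the exception: N has a higher first ionization energy than O, contrary to the simple trend — pairing an electron in O's 2p⁴ costs repulsion energy, so O ionizes more easily than half-filled N (2p³).
Tabulated first ionization energy (kJ/mol): N 1402, O 1314, Si 786, K 419, Xe 1170.
So from lowest to highest: K < Si < Xe < O < N.

K < Si < Xe < O < N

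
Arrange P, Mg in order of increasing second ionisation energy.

Mg, P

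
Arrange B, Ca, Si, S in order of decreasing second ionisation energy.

B > S > Si > Ca

IE_2 is the cost of taking one more electron from the +1 cation: B⁺ still has 2 valence electrons; Ca⁺ still has 1 valence electron; Si⁺ still has 3 valence electrons; S⁺ still has 5 valence electrons.
All are still removing valence electrons, so compare the +1 ions as you would atoms: IE_2 generally rises across a period (higher Z_eff) and falls down a group (larger shell), subject to the usual subshell exceptions.
Valence configurations: B⁺ [He]2s², Ca⁺ [Ar]4s¹, Si⁺ [Ne]3s²3p¹, S⁺ [Ne]3s²3p³.
Approximate IE_2 values (kJ/mol): B 2427, Ca 1145, Si 1577, S 2252.
So the second ionization energies run Ca < Si < S < B.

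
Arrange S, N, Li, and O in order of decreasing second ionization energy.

Li > O > N > S

The second ionization energy removes an electron from the +1 ion. For each element: S⁺ still has 5 valence electrons; N⁺ still has 4 valence electrons; Li⁺ is the bare [He] core; O⁺ still has 5 valence electrons.
Pulling an electron out of a noble-gas core costs far more than removing a remaining valence electron, so Li sits at the high end of IE_2.
Valence configurations: S⁺ [Ne]3s²3p³, N⁺ [He]2s²2p², O⁺ [He]2s²2p³.
Tabulated IE_2 (kJ/mol): S 2252, N 2856, Li 7298, O 3388.
Hence IE_2: S < N < O < Li.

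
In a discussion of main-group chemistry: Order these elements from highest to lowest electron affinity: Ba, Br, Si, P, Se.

Atoms with high Z_eff and room in the valence shell (especially the halogens) have the most exothermic electron affinities.
Neither a single period nor a single group — weigh both effects.
P > Ba: relative to Ba, both the across-period and down-group shifts push P's electron affinity up.
Si > P: this pair runs against the simple trend — see the exception note.
Se > Si: the two effects oppose for this pair; the across-period effect wins (195 vs 134 kJ/mol).
Br > Se: both are in period 4; the period trend gives Br the larger value.
Note the exception: Si has a higher electron affinity than P, contrary to the simple trend — adding an electron to P's half-filled 3p³ is unfavourable, so Si (3p²) has the more exothermic EA.
For reference (kJ/mol): Si 134, P 72, Se 195, Br 325, Ba 14.
So from highest to lowest: Br > Se > Si > P > Ba.

Br, Se, Si, P, Ba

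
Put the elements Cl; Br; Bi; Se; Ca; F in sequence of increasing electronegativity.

F is in period 2, group 17; Cl is in period 3, group 17; Ca is in period 4, group 2; Se is in period 4, group 16; Br is in period 4, group 17; Bi is in period 6, group 15.
Electronegativity increases across a period and decreases down a group, tracking effective nuclear charge and atomic size.
These span different periods and groups, so the two trends combine.
Bi > Ca: the two effects oppose for this pair; the across-period effect wins (2.02 vs 1.00).
Se > Bi: relative to Bi, both the across-period and down-group shifts push Se's electronegativity up.
Br > Se: Br lies to the right of Se in period 4, so the across-period effect alone puts Br higher.
Cl > Br: Cl sits above Br in group 17, so the down-group effect alone puts Cl higher.
F > Cl: F sits above Cl in group 17, so the down-group effect alone puts F higher.
Tabulated electronegativity (Pauling): F 3.98, Cl 3.16, Ca 1.00, Se 2.55, Br 2.96, Bi 2.02.
So from lowest to highest: Ca < Bi < Se < Br < Cl < F.

Ca < Bi < Se < Br < Cl < F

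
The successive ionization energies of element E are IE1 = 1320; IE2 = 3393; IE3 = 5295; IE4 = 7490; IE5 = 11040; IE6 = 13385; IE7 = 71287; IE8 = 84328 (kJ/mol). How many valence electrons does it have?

6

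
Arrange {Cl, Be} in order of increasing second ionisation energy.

Be < Cl

IE_2 is the cost of taking one more electron from the +1 cation: Cl⁺ still has 6 valence electrons; Be⁺ still has 1 valence electron.
All are still removing valence electrons, so compare the +1 ions as you would atoms: IE_2 generally rises across a period (higher Z_eff) and falls down a group (larger shell), subject to the usual subshell exceptions.
Valence configurations: Cl⁺ [Ne]3s²3p⁴, Be⁺ [He]2s¹.
Approximate IE_2 values (kJ/mol): Cl 2298, Be 1757.
So the second ionization energies run Be < Cl.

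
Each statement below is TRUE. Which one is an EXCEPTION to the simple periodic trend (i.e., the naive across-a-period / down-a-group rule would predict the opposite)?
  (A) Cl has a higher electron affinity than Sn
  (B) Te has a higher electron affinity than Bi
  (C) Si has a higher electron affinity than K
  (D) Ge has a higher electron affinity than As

The general trend: electron affinity increases across a period and decreases down a group.
(A) Cl (period 3, group 17) vs Sn (period 5, group 14): the stated order agrees with the simple trend.
(B) Te (period 5, group 16) vs Bi (period 6, group 15): the stated order agrees with the simple trend.
(C) Si (period 3, group 14) vs K (period 4, group 1): the stated order agrees with the simple trend.
(D) Ge (period 4, group 14) vs As (period 4, group 15): the stated order contradicts the simple trend.
The exception is (D): adding an electron to As's half-filled 4p³ is unfavourable, so Ge (4p²) has the more exothermic EA.

(D)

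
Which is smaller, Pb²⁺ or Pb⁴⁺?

Pb⁴⁺

Both ions have Z = 82 protons, but Pb⁴⁺ has lost more electrons, so its remaining electrons feel a larger effective nuclear charge per electron and are pulled in more tightly.
Higher positive charge → smaller ion, so Pb²⁺ > Pb⁴⁺.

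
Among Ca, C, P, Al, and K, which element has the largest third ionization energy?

Ca

After 2 electrons have been removed, what remains? Ca²⁺ is the bare [Ar] core; C²⁺ still has 2 valence electrons; P²⁺ still has 3 valence electrons; Al²⁺ still has 1 valence electron; K²⁺ is already 1 electron into the core.
Usually core removal costs more than valence removal, but here the competition is close: a tightly held n=2 valence electron can cost more to remove than an n=3 core electron, so the actual values have to decide it.
Valence configurations: C²⁺ [He]2s², P²⁺ [Ne]3s²3p¹, Al²⁺ [Ne]3s¹.
Approximate IE_3 values (kJ/mol): Ca 4912, C 4620, P 2914, Al 2745, K 4420.
Hence IE_3: Al < P < K < C < Ca.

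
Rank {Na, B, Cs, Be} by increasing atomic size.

Be is in period 2, group 2; B is in period 2, group 13; Na is in period 3, group 1; Cs is in period 6, group 1.
Across a period the added protons contract the valence shell; down a group each new principal shell makes the atom larger.
These span different periods and groups, so the two trends combine.
Be > B: both are in period 2; the period trend gives Be the larger value.
Na > Be: both effects reinforce here, so Na is clearly the larger of the two.
Cs > Na: they share group 1; the group trend gives Cs the larger value.
For reference (pm): Be 102, B 85, Na 155, Cs 232.
So from smallest to largest: B < Be < Na < Cs.

B < Be < Na < Cs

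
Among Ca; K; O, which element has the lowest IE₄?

After 3 electrons have been removed, what remains? Ca³⁺ is already 1 electron into the core; K³⁺ is already 2 electrons into the core; O³⁺ still has 3 valence electrons.
Usually core removal costs more than valence removal, but here the competition is close: a tightly held n=2 valence electron can cost more to remove than an n=3 core electron, so the actual values have to decide it.
Approximate IE_4 values (kJ/mol): Ca 6491, K 5877, O 7469.
Hence IE_4: K < Ca < O.

K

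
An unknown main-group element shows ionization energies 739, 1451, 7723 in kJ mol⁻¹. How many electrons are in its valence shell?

Look for the largest jump between consecutive ionization energies: IE3/IE2 ≈ 5.3, far larger than any earlier ratio.
That jump marks the point where a core electron is being removed. So the atom has 2 valence electrons.

2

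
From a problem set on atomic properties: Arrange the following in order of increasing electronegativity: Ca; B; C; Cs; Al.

Smaller atoms with higher effective nuclear charge are more electronegative.
These span different periods and groups, so the two trends combine.
Ca > Cs: both effects reinforce here, so Ca is clearly the higher of the two.
Al > Ca: relative to Ca, both the across-period and down-group shifts push Al's electronegativity up.
B > Al: B sits above Al in group 13, so the down-group effect alone puts B higher.
C > B: C lies to the right of B in period 2, so the across-period effect alone puts C higher.
For reference (Pauling): B 2.04, C 2.55, Al 1.61, Ca 1.00, Cs 0.79.
So from lowest to highest: Cs < Ca < Al < B < C.

Cs < Ca < Al < B < C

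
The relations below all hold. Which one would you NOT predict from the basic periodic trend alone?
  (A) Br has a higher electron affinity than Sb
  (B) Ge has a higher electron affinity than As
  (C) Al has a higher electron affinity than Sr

(B)

The general trend: electron affinity increases across a period and decreases down a group.
(A) Br (period 4, group 17) vs Sb (period 5, group 15): the stated order agrees with the simple trend.
(B) Ge (period 4, group 14) vs As (period 4, group 15): the stated order contradicts the simple trend.
(C) Al (period 3, group 13) vs Sr (period 5, group 2): the stated order agrees with the simple trend.
The exception is (B): adding an electron to As's half-filled 4p³ is unfavourable, so Ge (4p²) has the more exothermic EA.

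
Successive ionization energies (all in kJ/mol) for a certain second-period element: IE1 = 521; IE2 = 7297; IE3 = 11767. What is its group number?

Look for the largest jump between consecutive ionization energies: IE2/IE1 ≈ 14.0, far larger than any earlier ratio.
That jump marks the point where a core electron is being removed. So the atom has 1 valence electron.
A main-group element with 1 valence electron is in group 1.

Group 1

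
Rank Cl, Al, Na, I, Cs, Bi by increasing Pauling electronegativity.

Na is in period 3, group 1; Al is in period 3, group 13; Cl is in period 3, group 17; I is in period 5, group 17; Cs is in period 6, group 1; Bi is in period 6, group 15.
Smaller atoms with higher effective nuclear charge are more electronegative.
Neither a single period nor a single group — weigh both effects.
Na > Cs: they share group 1; the group trend gives Na the larger value.
Al > Na: both are in period 3; the period trend gives Al the larger value.
Bi > Al: the two effects oppose for this pair; the across-period effect wins (2.02 vs 1.61).
I > Bi: both effects reinforce here, so I is clearly the higher of the two.
Cl > I: Cl sits above I in group 17, so the down-group effect alone puts Cl higher.
Approximate values (Pauling): Na 0.93, Al 1.61, Cl 3.16, I 2.66, Cs 0.79, Bi 2.02.
So from lowest to highest: Cs < Na < Al < Bi < I < Cl.

Cs < Na < Al < Bi < I < Cl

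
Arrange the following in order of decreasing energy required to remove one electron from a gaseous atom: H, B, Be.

H, Be, B

H is in period 1, group 1; Be is in period 2, group 2; B is in period 2, group 13.
First ionization energy rises across a period (greater Z_eff holds electrons more tightly) and falls down a group (valence electrons are farther from the nucleus).
Here both period and group differ, so the two effects have to be weighed against each other.
Be > B: this pair runs against the simple trend — see the exception note.
H > Be: the two effects oppose for this pair; the down-group effect wins (1312 vs 900 kJ/mol).
Note the exception: Be has a higher first ionization energy than B, contrary to the simple trend — removing B's lone 2p electron is easier than breaking Be's filled 2s².
Tabulated first ionization energy (kJ/mol): H 1312, Be 900, B 801.
So from highest to lowest: H > Be > B.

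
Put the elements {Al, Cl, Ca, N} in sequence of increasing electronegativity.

Ca < Al < N < Cl

N is in period 2, group 15; Al is in period 3, group 13; Cl is in period 3, group 17; Ca is in period 4, group 2.
Electronegativity increases across a period and decreases down a group, tracking effective nuclear charge and atomic size.
Neither a single period nor a single group — weigh both effects.
Al > Ca: both effects reinforce here, so Al is clearly the higher of the two.
N > Al: relative to Al, both the across-period and down-group shifts push N's electronegativity up.
Cl > N: period and group pull opposite ways; the across-period shift dominates (3.16 vs 3.04).
Tabulated electronegativity (Pauling): N 3.04, Al 1.61, Cl 3.16, Ca 1.00.
So from lowest to highest: Ca < Al < N < Cl.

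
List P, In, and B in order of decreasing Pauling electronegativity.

P > B > In

B is in period 2, group 13; P is in period 3, group 15; In is in period 5, group 13.
Electronegativity increases across a period and decreases down a group, tracking effective nuclear charge and atomic size.
Here both period and group differ, so the two effects have to be weighed against each other.
B > In: they share group 13; the group trend gives B the larger value.
P > B: the two effects oppose for this pair; the across-period effect wins (2.19 vs 2.04).
For reference (Pauling): B 2.04, P 2.19, In 1.78.
So from highest to lowest: P > B > In.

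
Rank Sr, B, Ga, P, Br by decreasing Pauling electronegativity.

Electronegativity increases across a period and decreases down a group, tracking effective nuclear charge and atomic size.
Here both period and group differ, so the two effects have to be weighed against each other.
Ga > Sr: both effects reinforce here, so Ga is clearly the higher of the two.
B > Ga: they share group 13; the group trend gives B the larger value.
P > B: the two effects oppose for this pair; the across-period effect wins (2.19 vs 2.04).
Br > P: the two effects oppose for this pair; the across-period effect wins (2.96 vs 2.19).
Tabulated electronegativity (Pauling): B 2.04, P 2.19, Ga 1.81, Br 2.96, Sr 0.95.
So from highest to lowest: Br > P > B > Ga > Sr.

Br > P > B > Ga > Sr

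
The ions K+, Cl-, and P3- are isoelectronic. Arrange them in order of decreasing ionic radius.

P3- > Cl- > K+

All of these have 18 electrons, so size is governed by nuclear charge alone: the more protons, the stronger the pull on the same electron cloud, and the smaller the ion.
Nuclear charges: K+ (Z=19), Cl- (Z=17), P3- (Z=15).
Largest to smallest: P3- > Cl- > K+.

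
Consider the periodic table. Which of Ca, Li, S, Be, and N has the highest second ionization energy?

IE_2 is the cost of taking one more electron from the +1 cation: Ca⁺ still has 1 valence electron; Li⁺ is the bare [He] core; S⁺ still has 5 valence electrons; Be⁺ still has 1 valence electron; N⁺ still has 4 valence electrons.
Breaking into a closed-shell core is much more expensive than removing a leftover valence electron — Li has the largest IE_2 here.
Valence configurations: Ca⁺ [Ar]4s¹, S⁺ [Ne]3s²3p³, Be⁺ [He]2s¹, N⁺ [He]2s²2p².
The numbers (kJ/mol): Ca 1145, Li 7298, S 2252, Be 1757, N 2856.
So the second ionization energies run Ca < Be < S < N < Li.

Li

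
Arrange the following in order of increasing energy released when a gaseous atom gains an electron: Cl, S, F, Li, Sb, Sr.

Li is in period 2, group 1; F is in period 2, group 17; S is in period 3, group 16; Cl is in period 3, group 17; Sr is in period 5, group 2; Sb is in period 5, group 15.
EA tends to increase across a period and decrease down a group, though the pattern is less regular than for IE or radius.
Neither a single period nor a single group — weigh both effects.
Li > Sr: the two effects oppose for this pair; the down-group effect wins (60 vs 5 kJ/mol).
Sb > Li: period and group pull opposite ways; the across-period shift dominates (103 vs 60 kJ/mol).
S > Sb: both effects reinforce here, so S is clearly the higher of the two.
F > S: relative to S, both the across-period and down-group shifts push F's electron affinity up.
Cl > F: this pair runs against the simple trend — see the exception note.
Note the exception: Cl has a higher electron affinity than F, contrary to the simple trend — F's small 2p subshell makes the incoming electron feel strong e⁻–e⁻ repulsion, so Cl actually releases more energy on gaining an electron.
Approximate values (kJ/mol): Li 60, F 328, S 200, Cl 349, Sr 5, Sb 103.
So from lowest to highest: Sr < Li < Sb < S < F < Cl.

Sr, Li, Sb, S, F, Cl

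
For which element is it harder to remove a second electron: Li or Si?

The second ionization energy removes an electron from the +1 ion. For each element: Li⁺ is the bare [He] core; Si⁺ still has 3 valence electrons.
Pulling an electron out of a noble-gas core costs far more than removing a remaining valence electron, so Li sits at the high end of IE_2.
The numbers (kJ/mol): Li 7298, Si 1577.
Putting it together, IE_2: Si < Li.

Li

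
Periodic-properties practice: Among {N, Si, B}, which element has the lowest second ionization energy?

IE_2 is the cost of taking one more electron from the +1 cation: N⁺ still has 4 valence electrons; Si⁺ still has 3 valence electrons; B⁺ still has 2 valence electrons.
All are still removing valence electrons, so compare the +1 ions as you would atoms: IE_2 generally rises across a period (higher Z_eff) and falls down a group (larger shell), subject to the usual subshell exceptions.
Valence configurations: N⁺ [He]2s²2p², Si⁺ [Ne]3s²3p¹, B⁺ [He]2s².
Approximate IE_2 values (kJ/mol): N 2856, Si 1577, B 2427.
Putting it together, IE_2: Si < B < N.

Si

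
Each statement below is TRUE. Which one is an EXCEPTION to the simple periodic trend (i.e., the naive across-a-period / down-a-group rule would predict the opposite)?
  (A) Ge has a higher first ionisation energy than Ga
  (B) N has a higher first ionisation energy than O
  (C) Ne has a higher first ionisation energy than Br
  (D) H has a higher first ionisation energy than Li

The general trend: first ionisation energy increases across a period and decreases down a group.
(A) Ge (period 4, group 14) vs Ga (period 4, group 13): the stated order agrees with the simple trend.
(B) N (period 2, group 15) vs O (period 2, group 16): the stated order contradicts the simple trend.
(C) Ne (period 2, group 18) vs Br (period 4, group 17): the stated order agrees with the simple trend.
(D) H (period 1, group 1) vs Li (period 2, group 1): the stated order agrees with the simple trend.
The exception is (B): pairing an electron in O's 2p⁴ costs repulsion energy, so O ionizes more easily than half-filled N (2p³).

(B)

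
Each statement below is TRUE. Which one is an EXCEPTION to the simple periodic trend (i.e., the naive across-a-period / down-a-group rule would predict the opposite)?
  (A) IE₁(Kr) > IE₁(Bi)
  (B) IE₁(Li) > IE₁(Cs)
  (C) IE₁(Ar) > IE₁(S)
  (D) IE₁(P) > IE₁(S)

(D)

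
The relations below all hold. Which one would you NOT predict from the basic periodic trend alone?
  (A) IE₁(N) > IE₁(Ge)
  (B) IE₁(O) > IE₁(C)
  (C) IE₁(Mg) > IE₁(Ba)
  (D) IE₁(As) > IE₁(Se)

(D)

The general trend: first ionisation energy increases across a period and decreases down a group.
(A) N (period 2, group 15) vs Ge (period 4, group 14): the stated order agrees with the simple trend.
(B) O (period 2, group 16) vs C (period 2, group 14): the stated order agrees with the simple trend.
(C) Mg (period 3, group 2) vs Ba (period 6, group 2): the stated order agrees with the simple trend.
(D) As (period 4, group 15) vs Se (period 4, group 16): the stated order contradicts the simple trend.
The exception is (D): Se (4p⁴) ionizes more easily than half-filled As (4p³).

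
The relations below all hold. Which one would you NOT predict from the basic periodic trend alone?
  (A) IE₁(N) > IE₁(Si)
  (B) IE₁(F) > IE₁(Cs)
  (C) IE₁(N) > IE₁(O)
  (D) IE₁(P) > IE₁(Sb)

The general trend: IE₁ increases across a period and decreases down a group.
(A) N (period 2, group 15) vs Si (period 3, group 14): the stated order agrees with the simple trend.
(B) F (period 2, group 17) vs Cs (period 6, group 1): the stated order agrees with the simple trend.
(C) N (period 2, group 15) vs O (period 2, group 16): the stated order contradicts the simple trend.
(D) P (period 3, group 15) vs Sb (period 5, group 15): the stated order agrees with the simple trend.
The exception is (C): pairing an electron in O's 2p⁴ costs repulsion energy, so O ionizes more easily than half-filled N (2p³).

(C)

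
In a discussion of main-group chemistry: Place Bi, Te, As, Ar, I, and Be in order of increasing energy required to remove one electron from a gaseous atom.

Be is in period 2, group 2; Ar is in period 3, group 18; As is in period 4, group 15; Te is in period 5, group 16; I is in period 5, group 17; Bi is in period 6, group 15.
Removing the outermost electron gets harder across a period and easier down a group.
These span different periods and groups, so the two trends combine.
Te > Bi: relative to Bi, both the across-period and down-group shifts push Te's first ionization energy up.
Be > Te: the two effects oppose for this pair; the down-group effect wins (900 vs 869 kJ/mol).
As > Be: period and group pull opposite ways; the across-period shift dominates (947 vs 900 kJ/mol).
I > As: the two effects oppose for this pair; the across-period effect wins (1008 vs 947 kJ/mol).
Ar > I: relative to I, both the across-period and down-group shifts push Ar's first ionization energy up.
Tabulated first ionization energy (kJ/mol): Be 900, Ar 1521, As 947, Te 869, I 1008, Bi 703.
So from lowest to highest: Bi < Te < Be < As < I < Ar.

Bi < Te < Be < As < I < Ar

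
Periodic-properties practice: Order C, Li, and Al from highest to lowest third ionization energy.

Li > C > Al

The third ionization energy removes an electron from the +2 ion. For each element: C²⁺ still has 2 valence electrons; Li²⁺ is already 1 electron into the core; Al²⁺ still has 1 valence electron.
Pulling an electron out of a noble-gas core costs far more than removing a remaining valence electron, so Li sits at the high end of IE_3.
Valence configurations: C²⁺ [He]2s², Al²⁺ [Ne]3s¹.
Tabulated IE_3 (kJ/mol): C 4620, Li 11815, Al 2745.
Overall IE_3 order: Al < C < Li.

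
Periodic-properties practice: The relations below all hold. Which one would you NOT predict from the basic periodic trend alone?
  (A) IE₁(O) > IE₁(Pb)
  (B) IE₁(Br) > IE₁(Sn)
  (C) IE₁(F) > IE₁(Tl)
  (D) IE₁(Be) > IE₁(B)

(D)

The general trend: first ionization energy increases across a period and decreases down a group.
(A) O (period 2, group 16) vs Pb (period 6, group 14): the stated order agrees with the simple trend.
(B) Br (period 4, group 17) vs Sn (period 5, group 14): the stated order agrees with the simple trend.
(C) F (period 2, group 17) vs Tl (period 6, group 13): the stated order agrees with the simple trend.
(D) Be (period 2, group 2) vs B (period 2, group 13): the stated order contradicts the simple trend.
The exception is (D): removing B's lone 2p electron is easier than breaking Be's filled 2s².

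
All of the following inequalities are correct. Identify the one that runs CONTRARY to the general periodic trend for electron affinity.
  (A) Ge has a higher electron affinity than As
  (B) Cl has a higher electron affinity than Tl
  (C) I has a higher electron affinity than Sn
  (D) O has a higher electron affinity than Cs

The general trend: electron affinity increases across a period and decreases down a group.
(A) Ge (period 4, group 14) vs As (period 4, group 15): the stated order contradicts the simple trend.
(B) Cl (period 3, group 17) vs Tl (period 6, group 13): the stated order agrees with the simple trend.
(C) I (period 5, group 17) vs Sn (period 5, group 14): the stated order agrees with the simple trend.
(D) O (period 2, group 16) vs Cs (period 6, group 1): the stated order agrees with the simple trend.
The exception is (A): adding an electron to As's half-filled 4p³ is unfavourable, so Ge (4p²) has the more exothermic EA.

(A)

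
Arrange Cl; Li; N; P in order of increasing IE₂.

The second ionization energy removes an electron from the +1 ion. For each element: Cl⁺ still has 6 valence electrons; Li⁺ is the bare [He] core; N⁺ still has 4 valence electrons; P⁺ still has 4 valence electrons.
Core electrons are held far more tightly than valence electrons, so Li tops the IE_2 order.
Valence configurations: Cl⁺ [Ne]3s²3p⁴, N⁺ [He]2s²2p², P⁺ [Ne]3s²3p².
Tabulated IE_2 (kJ/mol): Cl 2298, Li 7298, N 2856, P 1907.
Overall IE_2 order: P < Cl < N < Li.

P, Cl, N, Li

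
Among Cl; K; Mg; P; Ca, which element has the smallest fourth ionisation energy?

P

After 3 electrons have been removed, what remains? Cl³⁺ still has 4 valence electrons; K³⁺ is already 2 electrons into the core; Mg³⁺ is already 1 electron into the core; P³⁺ still has 2 valence electrons; Ca³⁺ is already 1 electron into the core.
Pulling an electron out of a noble-gas core costs far more than removing a remaining valence electron, so K, Ca and Mg sit at the high end of IE_4.
Valence configurations: Cl³⁺ [Ne]3s²3p², P³⁺ [Ne]3s².
Approximate IE_4 values (kJ/mol): Cl 5159, K 5877, Mg 10543, P 4964, Ca 6491.
Hence IE_4: P < Cl < K < Ca < Mg.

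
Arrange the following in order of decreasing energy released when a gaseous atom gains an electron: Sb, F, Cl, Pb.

Cl > F > Sb > Pb

F is in period 2, group 17; Cl is in period 3, group 17; Sb is in period 5, group 15; Pb is in period 6, group 14.
Atoms with high Z_eff and room in the valence shell (especially the halogens) have the most exothermic electron affinities.
These span different periods and groups, so the two trends combine.
Sb > Pb: relative to Pb, both the across-period and down-group shifts push Sb's electron affinity up.
F > Sb: both effects reinforce here, so F is clearly the higher of the two.
Cl > F: this pair runs against the simple trend — see the exception note.
Note the exception: Cl has a higher electron affinity than F, contrary to the simple trend — F's small 2p subshell makes the incoming electron feel strong e⁻–e⁻ repulsion, so Cl actually releases more energy on gaining an electron.
For reference (kJ/mol): F 328, Cl 349, Sb 103, Pb 35.
So from highest to lowest: Cl > F > Sb > Pb.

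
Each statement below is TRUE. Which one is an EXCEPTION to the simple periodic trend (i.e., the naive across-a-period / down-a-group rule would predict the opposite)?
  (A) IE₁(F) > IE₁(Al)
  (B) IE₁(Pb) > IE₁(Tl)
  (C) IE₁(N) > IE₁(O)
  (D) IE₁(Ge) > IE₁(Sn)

The general trend: first ionisation energy increases across a period and decreases down a group.
(A) F (period 2, group 17) vs Al (period 3, group 13): the stated order agrees with the simple trend.
(B) Pb (period 6, group 14) vs Tl (period 6, group 13): the stated order agrees with the simple trend.
(C) N (period 2, group 15) vs O (period 2, group 16): the stated order contradicts the simple trend.
(D) Ge (period 4, group 14) vs Sn (period 5, group 14): the stated order agrees with the simple trend.
The exception is (C): pairing an electron in O's 2p⁴ costs repulsion energy, so O ionizes more easily than half-filled N (2p³).

(C)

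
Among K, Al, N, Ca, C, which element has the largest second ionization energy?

K

Consider each +1 ion: K⁺ is the bare [Ar] core; Al⁺ still has 2 valence electrons; N⁺ still has 4 valence electrons; Ca⁺ still has 1 valence electron; C⁺ still has 3 valence electrons.
Breaking into a closed-shell core is much more expensive than removing a leftover valence electron — K has the largest IE_2 here.
Valence configurations: Al⁺ [Ne]3s², N⁺ [He]2s²2p², Ca⁺ [Ar]4s¹, C⁺ [He]2s²2p¹.
Approximate IE_2 values (kJ/mol): K 3052, Al 1817, N 2856, Ca 1145, C 2353.
Putting it together, IE_2: Ca < Al < C < N < K.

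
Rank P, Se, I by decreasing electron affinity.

I > Se > P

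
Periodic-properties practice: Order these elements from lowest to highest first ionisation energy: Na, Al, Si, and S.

Na is in period 3, group 1; Al is in period 3, group 13; Si is in period 3, group 14; S is in period 3, group 16.
First ionization energy rises across a period (greater Z_eff holds electrons more tightly) and falls down a group (valence electrons are farther from the nucleus).
All lie in period 3, so first ionization energy increases left to right.
So from lowest to highest: Na < Al < Si < S.

Na < Al < Si < S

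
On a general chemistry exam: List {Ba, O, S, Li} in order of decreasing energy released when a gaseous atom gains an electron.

S > O > Li > Ba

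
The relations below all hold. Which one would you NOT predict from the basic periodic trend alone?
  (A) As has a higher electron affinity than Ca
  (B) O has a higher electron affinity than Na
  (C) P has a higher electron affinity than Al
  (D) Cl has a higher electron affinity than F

(D)

The general trend: electron affinity increases across a period and decreases down a group.
(A) As (period 4, group 15) vs Ca (period 4, group 2): the stated order agrees with the simple trend.
(B) O (period 2, group 16) vs Na (period 3, group 1): the stated order agrees with the simple trend.
(C) P (period 3, group 15) vs Al (period 3, group 13): the stated order agrees with the simple trend.
(D) Cl (period 3, group 17) vs F (period 2, group 17): the stated order contradicts the simple trend.
The exception is (D): F's small 2p subshell makes the incoming electron feel strong e⁻–e⁻ repulsion, so Cl actually releases more energy on gaining an electron.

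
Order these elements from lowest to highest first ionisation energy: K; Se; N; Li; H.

H is in period 1, group 1; Li is in period 2, group 1; N is in period 2, group 15; K is in period 4, group 1; Se is in period 4, group 16.
IE₁ increases left→right with effective nuclear charge and decreases top→bottom as the valence shell moves farther out.
Here both period and group differ, so the two effects have to be weighed against each other.
Li > K: they share group 1; the group trend gives Li the larger value.
Se > Li: period and group pull opposite ways; the across-period shift dominates (941 vs 520 kJ/mol).
H > Se: period and group pull opposite ways; the down-group shift dominates (1312 vs 941 kJ/mol).
N > H: period and group pull opposite ways; the across-period shift dominates (1402 vs 1312 kJ/mol).
For reference (kJ/mol): H 1312, Li 520, N 1402, K 419, Se 941.
So from lowest to highest: K < Li < Se < H < N.

K < Li < Se < H < N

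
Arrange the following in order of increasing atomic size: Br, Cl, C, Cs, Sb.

C is in period 2, group 14; Cl is in period 3, group 17; Br is in period 4, group 17; Sb is in period 5, group 15; Cs is in period 6, group 1.
Radius decreases left→right (rising Z_eff, same n) and increases top→bottom (higher n).
Here both period and group differ, so the two effects have to be weighed against each other.
Cl > C: period and group pull opposite ways; the down-group shift dominates (99 vs 75 pm).
Br > Cl: Br sits below Cl in group 17, so the down-group effect alone puts Br larger.
Sb > Br: relative to Br, both the across-period and down-group shifts push Sb's atomic radius up.
Cs > Sb: relative to Sb, both the across-period and down-group shifts push Cs's atomic radius up.
Tabulated atomic radius (pm): C 75, Cl 99, Br 114, Sb 140, Cs 232.
So from smallest to largest: C < Cl < Br < Sb < Cs.

C, Cl, Br, Sb, Cs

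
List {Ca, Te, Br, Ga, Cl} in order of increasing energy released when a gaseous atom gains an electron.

Atoms with high Z_eff and room in the valence shell (especially the halogens) have the most exothermic electron affinities.
These span different periods and groups, so the two trends combine.
Ga > Ca: both are in period 4; the period trend gives Ga the larger value.
Te > Ga: period and group pull opposite ways; the across-period shift dominates (190 vs 29 kJ/mol).
Br > Te: relative to Te, both the across-period and down-group shifts push Br's electron affinity up.
Cl > Br: they share group 17; the group trend gives Cl the larger value.
Approximate values (kJ/mol): Cl 349, Ca 2, Ga 29, Br 325, Te 190.
So from lowest to highest: Ca < Ga < Te < Br < Cl.

Ca, Ga, Te, Br, Cl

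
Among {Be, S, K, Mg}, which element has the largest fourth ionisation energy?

After 3 electrons have been removed, what remains? Be³⁺ is already 1 electron into the core; S³⁺ still has 3 valence electrons; K³⁺ is already 2 electrons into the core; Mg³⁺ is already 1 electron into the core.
Core electrons are held far more tightly than valence electrons, so K, Mg and Be top the IE_4 order.
Tabulated IE_4 (kJ/mol): Be 21007, S 4556, K 5877, Mg 10543.
So the fourth ionization energies run S < K < Mg < Be.

Be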